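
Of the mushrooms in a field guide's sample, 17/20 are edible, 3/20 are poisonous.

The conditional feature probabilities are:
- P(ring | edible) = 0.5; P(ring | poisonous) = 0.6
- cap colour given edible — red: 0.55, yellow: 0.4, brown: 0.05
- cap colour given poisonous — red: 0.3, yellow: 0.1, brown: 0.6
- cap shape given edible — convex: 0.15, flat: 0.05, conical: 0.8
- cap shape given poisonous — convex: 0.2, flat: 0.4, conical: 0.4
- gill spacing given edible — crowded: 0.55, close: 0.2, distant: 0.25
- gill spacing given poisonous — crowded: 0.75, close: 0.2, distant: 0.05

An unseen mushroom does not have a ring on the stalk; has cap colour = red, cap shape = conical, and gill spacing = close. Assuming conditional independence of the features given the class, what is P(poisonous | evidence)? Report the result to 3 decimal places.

0.037

edible: 0.85 × (1−0.5) × 0.55 × 0.8 × 0.2 = 0.0374
poisonous: 0.15 × (1−0.6) × 0.3 × 0.4 × 0.2 = 0.00144
P(poisonous | x) = 0.00144 / 0.03884 ≈ 0.037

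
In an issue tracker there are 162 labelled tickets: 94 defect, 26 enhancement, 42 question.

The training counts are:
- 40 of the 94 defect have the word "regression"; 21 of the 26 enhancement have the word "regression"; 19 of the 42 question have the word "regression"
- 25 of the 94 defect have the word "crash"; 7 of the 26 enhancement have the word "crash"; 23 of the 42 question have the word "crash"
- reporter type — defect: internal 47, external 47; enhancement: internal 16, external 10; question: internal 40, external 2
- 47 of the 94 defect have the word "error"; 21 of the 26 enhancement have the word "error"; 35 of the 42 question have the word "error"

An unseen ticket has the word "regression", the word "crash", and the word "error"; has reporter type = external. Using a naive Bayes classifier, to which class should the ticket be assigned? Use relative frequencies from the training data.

defect

defect: (94/162) × (40/94) × (25/94) × (47/94) × (47/94) ≈ 0.0164171
enhancement: (26/162) × (21/26) × (7/26) × (10/26) × (21/26) ≈ 0.0108418
question: (42/162) × (19/42) × (23/42) × (2/42) × (35/42) ≈ 0.00254869
Highest score → defect.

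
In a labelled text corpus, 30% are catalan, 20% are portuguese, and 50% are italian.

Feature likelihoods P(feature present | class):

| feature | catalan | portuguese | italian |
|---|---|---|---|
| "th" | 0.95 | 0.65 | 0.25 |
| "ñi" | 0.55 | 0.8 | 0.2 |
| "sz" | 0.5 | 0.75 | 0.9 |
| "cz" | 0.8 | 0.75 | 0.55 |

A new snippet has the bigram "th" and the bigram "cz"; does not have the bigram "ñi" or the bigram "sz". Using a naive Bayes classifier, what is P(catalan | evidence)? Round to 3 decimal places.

0.832

catalan: 0.3 × 0.95 × (1−0.55) × (1−0.5) × 0.8 = 0.0513
portuguese: 0.2 × 0.65 × (1−0.8) × (1−0.75) × 0.75 = 0.004875
italian: 0.5 × 0.25 × (1−0.2) × (1−0.9) × 0.55 = 0.0055
P(catalan | x) = 0.0513 / 0.061675 ≈ 0.832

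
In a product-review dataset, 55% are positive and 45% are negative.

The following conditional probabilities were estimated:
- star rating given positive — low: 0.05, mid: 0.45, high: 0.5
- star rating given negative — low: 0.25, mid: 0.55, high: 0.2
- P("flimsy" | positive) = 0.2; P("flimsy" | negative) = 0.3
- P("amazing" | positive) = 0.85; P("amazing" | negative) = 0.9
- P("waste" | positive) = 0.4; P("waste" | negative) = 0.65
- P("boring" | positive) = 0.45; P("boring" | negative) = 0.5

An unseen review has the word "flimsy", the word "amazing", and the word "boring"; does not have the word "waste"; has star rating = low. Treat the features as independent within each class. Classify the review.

negative

positive: 0.55 × 0.05 × 0.2 × 0.85 × (1−0.4) × 0.45 = 0.00126225
negative: 0.45 × 0.25 × 0.3 × 0.9 × (1−0.65) × 0.5 = 0.005315625
Highest score → negative.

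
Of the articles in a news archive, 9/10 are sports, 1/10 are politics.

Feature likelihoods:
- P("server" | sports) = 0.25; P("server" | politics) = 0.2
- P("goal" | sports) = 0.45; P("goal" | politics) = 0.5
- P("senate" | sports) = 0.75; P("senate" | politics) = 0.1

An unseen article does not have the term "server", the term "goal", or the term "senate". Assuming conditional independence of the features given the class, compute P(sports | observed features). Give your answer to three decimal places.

0.721

sports: 0.9 × (1−0.25) × (1−0.45) × (1−0.75) = 0.0928125
politics: 0.1 × (1−0.2) × (1−0.5) × (1−0.1) = 0.036
P(sports | x) = 0.0928125 / 0.1288125 ≈ 0.721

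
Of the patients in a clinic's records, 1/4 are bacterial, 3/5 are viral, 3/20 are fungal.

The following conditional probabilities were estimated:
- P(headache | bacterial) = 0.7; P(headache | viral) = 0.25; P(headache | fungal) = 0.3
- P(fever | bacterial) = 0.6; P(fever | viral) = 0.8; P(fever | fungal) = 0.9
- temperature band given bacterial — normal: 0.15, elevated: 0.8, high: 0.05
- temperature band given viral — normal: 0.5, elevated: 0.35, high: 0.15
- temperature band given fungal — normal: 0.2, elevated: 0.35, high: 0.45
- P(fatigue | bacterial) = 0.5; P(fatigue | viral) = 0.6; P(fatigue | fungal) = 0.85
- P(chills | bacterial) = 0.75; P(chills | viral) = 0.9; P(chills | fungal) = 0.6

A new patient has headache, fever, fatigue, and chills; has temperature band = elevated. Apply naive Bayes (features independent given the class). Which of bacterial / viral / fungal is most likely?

bacterial

bacterial: 0.25 × 0.7 × 0.6 × 0.8 × 0.5 × 0.75 = 0.0315
viral: 0.6 × 0.25 × 0.8 × 0.35 × 0.6 × 0.9 = 0.02268
fungal: 0.15 × 0.3 × 0.9 × 0.35 × 0.85 × 0.6 = 0.00722925
Highest score → bacterial.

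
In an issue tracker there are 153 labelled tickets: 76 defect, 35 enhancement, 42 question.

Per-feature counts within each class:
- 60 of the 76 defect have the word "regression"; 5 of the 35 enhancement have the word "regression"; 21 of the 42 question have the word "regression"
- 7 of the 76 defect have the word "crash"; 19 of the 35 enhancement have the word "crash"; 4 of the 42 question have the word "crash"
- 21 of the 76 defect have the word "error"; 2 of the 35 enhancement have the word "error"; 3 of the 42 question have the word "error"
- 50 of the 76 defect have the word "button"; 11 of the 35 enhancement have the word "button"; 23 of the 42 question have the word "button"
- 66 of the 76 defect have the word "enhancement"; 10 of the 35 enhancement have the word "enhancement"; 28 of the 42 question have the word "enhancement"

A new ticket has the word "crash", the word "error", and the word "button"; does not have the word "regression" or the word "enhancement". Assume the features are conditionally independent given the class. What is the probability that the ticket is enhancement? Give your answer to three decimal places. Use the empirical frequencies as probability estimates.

defect: (76/153) × (16/76) × (7/76) × (21/76) × (50/76) × (10/76) ≈ 0.000230389
enhancement: (35/153) × (30/35) × (19/35) × (2/35) × (11/35) × (25/35) ≈ 0.00136544
question: (42/153) × (21/42) × (4/42) × (3/42) × (23/42) × (14/42) ≈ 0.000170439
P(enhancement | x) = 0.00136544 / 0.001766268 ≈ 0.773

0.773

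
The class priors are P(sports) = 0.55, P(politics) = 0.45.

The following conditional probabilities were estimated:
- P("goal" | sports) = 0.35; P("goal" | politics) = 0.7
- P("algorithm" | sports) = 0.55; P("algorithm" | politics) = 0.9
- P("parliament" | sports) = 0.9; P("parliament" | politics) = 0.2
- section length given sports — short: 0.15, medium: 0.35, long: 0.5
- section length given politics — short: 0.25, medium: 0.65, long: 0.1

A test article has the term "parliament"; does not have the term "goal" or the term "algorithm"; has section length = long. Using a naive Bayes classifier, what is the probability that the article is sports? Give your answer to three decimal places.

0.996

sports: 0.55 × (1−0.35) × (1−0.55) × 0.9 × 0.5 = 0.07239375
politics: 0.45 × (1−0.7) × (1−0.9) × 0.2 × 0.1 = 0.00027
P(sports | x) = 0.07239375 / 0.07266375 ≈ 0.996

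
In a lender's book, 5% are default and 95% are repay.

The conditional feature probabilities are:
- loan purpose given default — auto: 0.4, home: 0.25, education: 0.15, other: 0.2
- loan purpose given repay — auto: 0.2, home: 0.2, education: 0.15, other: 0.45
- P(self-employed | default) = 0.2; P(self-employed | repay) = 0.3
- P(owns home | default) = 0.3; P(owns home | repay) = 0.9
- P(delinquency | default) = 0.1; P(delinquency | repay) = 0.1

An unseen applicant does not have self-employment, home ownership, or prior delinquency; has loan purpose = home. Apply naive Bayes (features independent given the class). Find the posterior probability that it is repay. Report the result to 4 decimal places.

default: 0.05 × 0.25 × (1−0.2) × (1−0.3) × (1−0.1) = 0.0063
repay: 0.95 × 0.2 × (1−0.3) × (1−0.9) × (1−0.1) = 0.01197
P(repay | x) = 0.01197 / 0.01827 ≈ 0.6552

0.6552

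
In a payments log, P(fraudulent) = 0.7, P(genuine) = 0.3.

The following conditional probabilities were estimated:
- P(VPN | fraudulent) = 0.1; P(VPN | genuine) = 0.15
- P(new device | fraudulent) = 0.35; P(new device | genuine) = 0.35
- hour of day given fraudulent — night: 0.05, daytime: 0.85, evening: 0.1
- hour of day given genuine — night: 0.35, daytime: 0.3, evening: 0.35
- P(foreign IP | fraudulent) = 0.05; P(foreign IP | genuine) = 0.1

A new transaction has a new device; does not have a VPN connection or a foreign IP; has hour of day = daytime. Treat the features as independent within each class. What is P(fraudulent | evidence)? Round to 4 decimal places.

0.8808

fraudulent: 0.7 × (1−0.1) × 0.35 × 0.85 × (1−0.05) = 0.17805375
genuine: 0.3 × (1−0.15) × 0.35 × 0.3 × (1−0.1) = 0.0240975
P(fraudulent | x) = 0.17805375 / 0.20215125 ≈ 0.8808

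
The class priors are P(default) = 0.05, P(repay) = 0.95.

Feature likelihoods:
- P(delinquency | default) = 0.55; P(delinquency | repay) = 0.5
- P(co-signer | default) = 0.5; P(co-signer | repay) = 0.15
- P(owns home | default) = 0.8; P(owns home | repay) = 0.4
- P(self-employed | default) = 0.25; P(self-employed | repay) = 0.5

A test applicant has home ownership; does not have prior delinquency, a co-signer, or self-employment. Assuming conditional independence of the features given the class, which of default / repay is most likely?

repay

default: 0.05 × (1−0.55) × (1−0.5) × 0.8 × (1−0.25) = 0.00675
repay: 0.95 × (1−0.5) × (1−0.15) × 0.4 × (1−0.5) = 0.08075
Highest score → repay.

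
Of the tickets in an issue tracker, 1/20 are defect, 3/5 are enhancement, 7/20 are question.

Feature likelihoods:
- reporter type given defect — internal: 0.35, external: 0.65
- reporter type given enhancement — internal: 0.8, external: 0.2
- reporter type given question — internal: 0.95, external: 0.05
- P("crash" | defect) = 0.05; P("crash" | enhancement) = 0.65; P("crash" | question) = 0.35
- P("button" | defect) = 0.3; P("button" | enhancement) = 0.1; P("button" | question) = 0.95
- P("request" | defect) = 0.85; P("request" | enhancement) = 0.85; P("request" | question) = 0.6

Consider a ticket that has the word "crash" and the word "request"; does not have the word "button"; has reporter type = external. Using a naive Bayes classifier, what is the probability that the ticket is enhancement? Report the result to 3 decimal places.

0.981

defect: 0.05 × 0.65 × 0.05 × (1−0.3) × 0.85 = 0.000966875
enhancement: 0.6 × 0.2 × 0.65 × (1−0.1) × 0.85 = 0.05967
question: 0.35 × 0.05 × 0.35 × (1−0.95) × 0.6 = 0.00018375
P(enhancement | x) = 0.05967 / 0.060820625 ≈ 0.981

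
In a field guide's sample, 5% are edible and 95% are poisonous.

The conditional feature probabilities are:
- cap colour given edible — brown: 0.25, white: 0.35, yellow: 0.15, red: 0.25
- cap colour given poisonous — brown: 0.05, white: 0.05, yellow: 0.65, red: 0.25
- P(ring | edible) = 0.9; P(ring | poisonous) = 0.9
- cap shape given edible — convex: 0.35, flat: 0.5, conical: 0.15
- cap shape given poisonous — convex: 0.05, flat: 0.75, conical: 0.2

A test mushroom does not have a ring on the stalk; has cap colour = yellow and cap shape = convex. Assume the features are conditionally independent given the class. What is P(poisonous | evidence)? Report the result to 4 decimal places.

edible: 0.05 × 0.15 × (1−0.9) × 0.35 = 0.0002625
poisonous: 0.95 × 0.65 × (1−0.9) × 0.05 = 0.0030875
P(poisonous | x) = 0.0030875 / 0.00335 ≈ 0.9216

0.9216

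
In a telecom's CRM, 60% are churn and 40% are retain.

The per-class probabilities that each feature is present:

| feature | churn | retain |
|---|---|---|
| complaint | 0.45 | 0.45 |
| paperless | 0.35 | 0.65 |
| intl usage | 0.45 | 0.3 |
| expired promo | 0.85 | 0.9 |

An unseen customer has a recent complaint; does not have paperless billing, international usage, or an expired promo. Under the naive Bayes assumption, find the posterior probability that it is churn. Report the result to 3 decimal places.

churn: 0.6 × 0.45 × (1−0.35) × (1−0.45) × (1−0.85) = 0.01447875
retain: 0.4 × 0.45 × (1−0.65) × (1−0.3) × (1−0.9) = 0.00441
P(churn | x) = 0.01447875 / 0.01888875 ≈ 0.767

0.767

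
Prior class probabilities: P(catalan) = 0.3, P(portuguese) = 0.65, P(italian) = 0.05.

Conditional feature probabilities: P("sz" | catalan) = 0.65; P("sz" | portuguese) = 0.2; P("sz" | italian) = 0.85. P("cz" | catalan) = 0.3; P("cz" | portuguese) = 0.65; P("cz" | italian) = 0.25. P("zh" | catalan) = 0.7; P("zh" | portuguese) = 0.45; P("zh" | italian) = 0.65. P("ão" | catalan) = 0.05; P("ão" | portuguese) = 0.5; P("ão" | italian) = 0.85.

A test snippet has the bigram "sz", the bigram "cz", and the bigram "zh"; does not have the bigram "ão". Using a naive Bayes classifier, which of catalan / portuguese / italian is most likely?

catalan

catalan: 0.3 × 0.65 × 0.3 × 0.7 × (1−0.05) = 0.0389025
portuguese: 0.65 × 0.2 × 0.65 × 0.45 × (1−0.5) = 0.0190125
italian: 0.05 × 0.85 × 0.25 × 0.65 × (1−0.85) = 0.0010359375
Highest score → catalan.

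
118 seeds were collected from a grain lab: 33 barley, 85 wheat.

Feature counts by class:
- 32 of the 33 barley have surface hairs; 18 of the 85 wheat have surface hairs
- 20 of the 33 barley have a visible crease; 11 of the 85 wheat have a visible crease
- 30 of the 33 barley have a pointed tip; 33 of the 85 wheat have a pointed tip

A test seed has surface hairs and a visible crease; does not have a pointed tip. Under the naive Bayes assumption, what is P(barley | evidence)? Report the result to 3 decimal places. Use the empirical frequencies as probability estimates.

barley: (33/118) × (32/33) × (20/33) × (3/33) ≈ 0.0149414
wheat: (85/118) × (18/85) × (11/85) × (52/85) ≈ 0.0120767
P(barley | x) = 0.0149414 / 0.0270181 ≈ 0.553

0.553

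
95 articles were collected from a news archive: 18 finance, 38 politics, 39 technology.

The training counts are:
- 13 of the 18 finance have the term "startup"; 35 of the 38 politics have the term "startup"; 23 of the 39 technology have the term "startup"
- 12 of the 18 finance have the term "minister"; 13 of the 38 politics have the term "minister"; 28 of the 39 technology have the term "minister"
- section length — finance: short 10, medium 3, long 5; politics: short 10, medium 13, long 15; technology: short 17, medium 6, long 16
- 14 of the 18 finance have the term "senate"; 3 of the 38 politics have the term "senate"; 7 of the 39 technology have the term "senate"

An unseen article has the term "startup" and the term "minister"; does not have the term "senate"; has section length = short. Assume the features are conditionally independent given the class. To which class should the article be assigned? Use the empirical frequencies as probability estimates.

technology

finance: (18/95) × (13/18) × (12/18) × (10/18) × (4/18) ≈ 0.0112627
politics: (38/95) × (35/38) × (13/38) × (10/38) × (35/38) ≈ 0.0305496
technology: (39/95) × (23/39) × (28/39) × (17/39) × (32/39) ≈ 0.0621681
Highest score → technology.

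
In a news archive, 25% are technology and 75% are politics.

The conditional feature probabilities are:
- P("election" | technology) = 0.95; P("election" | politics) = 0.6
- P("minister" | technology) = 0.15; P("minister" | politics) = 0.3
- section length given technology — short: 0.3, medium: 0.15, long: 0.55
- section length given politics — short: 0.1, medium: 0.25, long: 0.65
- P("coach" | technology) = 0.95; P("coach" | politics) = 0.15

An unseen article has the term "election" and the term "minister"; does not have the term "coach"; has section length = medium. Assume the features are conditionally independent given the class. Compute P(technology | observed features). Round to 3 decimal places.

0.009

technology: 0.25 × 0.95 × 0.15 × 0.15 × (1−0.95) = 0.0002671875
politics: 0.75 × 0.6 × 0.3 × 0.25 × (1−0.15) = 0.0286875
P(technology | x) = 0.0002671875 / 0.0289546875 ≈ 0.009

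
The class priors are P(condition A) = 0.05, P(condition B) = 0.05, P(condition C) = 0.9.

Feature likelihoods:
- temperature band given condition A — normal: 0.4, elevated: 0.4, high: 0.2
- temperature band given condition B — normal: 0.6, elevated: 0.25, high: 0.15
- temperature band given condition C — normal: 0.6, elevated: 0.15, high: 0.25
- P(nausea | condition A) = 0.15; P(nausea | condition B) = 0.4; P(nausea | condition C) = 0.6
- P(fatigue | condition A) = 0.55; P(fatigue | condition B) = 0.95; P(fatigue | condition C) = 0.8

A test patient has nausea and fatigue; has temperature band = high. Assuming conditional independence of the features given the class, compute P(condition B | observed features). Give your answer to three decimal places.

0.026

condition A: 0.05 × 0.2 × 0.15 × 0.55 = 0.000825
condition B: 0.05 × 0.15 × 0.4 × 0.95 = 0.00285
condition C: 0.9 × 0.25 × 0.6 × 0.8 = 0.108
P(condition B | x) = 0.00285 / 0.111675 ≈ 0.026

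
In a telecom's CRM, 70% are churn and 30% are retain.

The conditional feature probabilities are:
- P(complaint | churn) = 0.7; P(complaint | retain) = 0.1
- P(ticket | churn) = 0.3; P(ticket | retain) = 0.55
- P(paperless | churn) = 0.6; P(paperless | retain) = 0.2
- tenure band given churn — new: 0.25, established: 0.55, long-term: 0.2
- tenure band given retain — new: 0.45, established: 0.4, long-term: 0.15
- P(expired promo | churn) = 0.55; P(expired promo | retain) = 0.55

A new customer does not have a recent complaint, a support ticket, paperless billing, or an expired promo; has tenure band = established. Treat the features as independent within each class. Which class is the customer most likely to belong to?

churn: 0.7 × (1−0.7) × (1−0.3) × (1−0.6) × 0.55 × (1−0.55) = 0.014553
retain: 0.3 × (1−0.1) × (1−0.55) × (1−0.2) × 0.4 × (1−0.55) = 0.017496
Highest score → retain.

retain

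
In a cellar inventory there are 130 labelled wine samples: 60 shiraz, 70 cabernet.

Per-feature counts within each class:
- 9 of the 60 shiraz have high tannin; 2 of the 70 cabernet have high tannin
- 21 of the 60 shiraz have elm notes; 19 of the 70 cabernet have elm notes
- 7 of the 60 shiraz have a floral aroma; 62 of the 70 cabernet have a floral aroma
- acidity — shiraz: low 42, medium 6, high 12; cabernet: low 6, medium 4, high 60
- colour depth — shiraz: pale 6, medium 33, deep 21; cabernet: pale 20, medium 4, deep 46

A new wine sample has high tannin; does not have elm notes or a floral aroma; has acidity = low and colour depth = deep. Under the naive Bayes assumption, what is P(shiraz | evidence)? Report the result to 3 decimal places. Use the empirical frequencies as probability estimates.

0.993

shiraz: (60/130) × (9/60) × (39/60) × (53/60) × (42/60) × (21/60) = 0.00973875
cabernet: (70/130) × (2/70) × (51/70) × (8/70) × (6/70) × (46/70) ≈ 0.0000721546
P(shiraz | x) = 0.00973875 / 0.0098109046 ≈ 0.993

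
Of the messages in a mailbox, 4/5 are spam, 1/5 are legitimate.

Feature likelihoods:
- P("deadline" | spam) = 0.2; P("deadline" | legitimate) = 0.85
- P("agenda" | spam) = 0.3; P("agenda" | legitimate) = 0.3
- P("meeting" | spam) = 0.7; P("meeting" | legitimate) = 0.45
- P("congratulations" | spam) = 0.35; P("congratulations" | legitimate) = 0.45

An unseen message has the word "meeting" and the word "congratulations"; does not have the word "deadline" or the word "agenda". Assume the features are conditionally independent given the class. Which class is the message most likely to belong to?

spam

spam: 0.8 × (1−0.2) × (1−0.3) × 0.7 × 0.35 = 0.10976
legitimate: 0.2 × (1−0.85) × (1−0.3) × 0.45 × 0.45 = 0.0042525
Highest score → spam.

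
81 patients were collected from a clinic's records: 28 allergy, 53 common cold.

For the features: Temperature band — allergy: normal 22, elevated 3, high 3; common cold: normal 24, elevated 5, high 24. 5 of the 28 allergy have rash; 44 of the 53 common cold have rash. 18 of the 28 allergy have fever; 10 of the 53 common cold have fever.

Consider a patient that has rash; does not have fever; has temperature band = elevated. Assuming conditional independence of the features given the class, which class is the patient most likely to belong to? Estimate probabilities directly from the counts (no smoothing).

allergy: (28/81) × (3/28) × (5/28) × (10/28) ≈ 0.00236206
common cold: (53/81) × (5/53) × (44/53) × (43/53) ≈ 0.0415771
Highest score → common cold.

common cold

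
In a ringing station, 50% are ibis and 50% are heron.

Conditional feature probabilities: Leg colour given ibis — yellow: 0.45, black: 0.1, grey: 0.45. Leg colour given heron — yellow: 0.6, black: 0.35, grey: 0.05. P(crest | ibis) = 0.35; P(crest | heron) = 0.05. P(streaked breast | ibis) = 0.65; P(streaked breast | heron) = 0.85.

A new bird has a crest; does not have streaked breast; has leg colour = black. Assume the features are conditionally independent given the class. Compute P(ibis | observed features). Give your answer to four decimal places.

ibis: 0.5 × 0.1 × 0.35 × (1−0.65) = 0.006125
heron: 0.5 × 0.35 × 0.05 × (1−0.85) = 0.0013125
P(ibis | x) = 0.006125 / 0.0074375 ≈ 0.8235

0.8235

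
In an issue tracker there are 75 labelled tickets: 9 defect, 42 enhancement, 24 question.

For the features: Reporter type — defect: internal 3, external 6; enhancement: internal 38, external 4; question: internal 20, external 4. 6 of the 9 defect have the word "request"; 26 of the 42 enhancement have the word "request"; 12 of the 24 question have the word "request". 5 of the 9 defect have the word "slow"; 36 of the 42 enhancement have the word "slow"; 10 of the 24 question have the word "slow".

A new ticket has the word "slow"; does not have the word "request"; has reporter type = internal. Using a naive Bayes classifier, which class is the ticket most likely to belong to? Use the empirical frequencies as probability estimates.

defect: (9/75) × (3/9) × (3/9) × (5/9) ≈ 0.00740741
enhancement: (42/75) × (38/42) × (16/42) × (36/42) ≈ 0.165442
question: (24/75) × (20/24) × (12/24) × (10/24) ≈ 0.0555556
Highest score → enhancement.

enhancement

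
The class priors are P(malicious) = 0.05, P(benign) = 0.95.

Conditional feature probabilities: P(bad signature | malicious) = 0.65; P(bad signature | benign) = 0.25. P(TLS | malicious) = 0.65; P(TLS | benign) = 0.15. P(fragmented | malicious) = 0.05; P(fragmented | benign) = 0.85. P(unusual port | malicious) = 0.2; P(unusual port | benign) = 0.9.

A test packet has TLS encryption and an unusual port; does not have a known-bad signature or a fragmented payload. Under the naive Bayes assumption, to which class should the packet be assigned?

benign

malicious: 0.05 × (1−0.65) × 0.65 × (1−0.05) × 0.2 = 0.00216125
benign: 0.95 × (1−0.25) × 0.15 × (1−0.85) × 0.9 = 0.014428125
Highest score → benign.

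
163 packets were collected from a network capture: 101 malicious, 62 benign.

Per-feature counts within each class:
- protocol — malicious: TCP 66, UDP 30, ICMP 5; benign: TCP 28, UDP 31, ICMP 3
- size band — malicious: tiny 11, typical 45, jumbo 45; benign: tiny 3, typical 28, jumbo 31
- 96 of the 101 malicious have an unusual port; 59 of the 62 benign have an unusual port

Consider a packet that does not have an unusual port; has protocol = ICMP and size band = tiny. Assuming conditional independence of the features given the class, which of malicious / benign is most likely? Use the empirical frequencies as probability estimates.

malicious

malicious: (101/163) × (5/101) × (11/101) × (5/101) ≈ 0.000165387
benign: (62/163) × (3/62) × (3/62) × (3/62) ≈ 0.0000430916
Highest score → malicious.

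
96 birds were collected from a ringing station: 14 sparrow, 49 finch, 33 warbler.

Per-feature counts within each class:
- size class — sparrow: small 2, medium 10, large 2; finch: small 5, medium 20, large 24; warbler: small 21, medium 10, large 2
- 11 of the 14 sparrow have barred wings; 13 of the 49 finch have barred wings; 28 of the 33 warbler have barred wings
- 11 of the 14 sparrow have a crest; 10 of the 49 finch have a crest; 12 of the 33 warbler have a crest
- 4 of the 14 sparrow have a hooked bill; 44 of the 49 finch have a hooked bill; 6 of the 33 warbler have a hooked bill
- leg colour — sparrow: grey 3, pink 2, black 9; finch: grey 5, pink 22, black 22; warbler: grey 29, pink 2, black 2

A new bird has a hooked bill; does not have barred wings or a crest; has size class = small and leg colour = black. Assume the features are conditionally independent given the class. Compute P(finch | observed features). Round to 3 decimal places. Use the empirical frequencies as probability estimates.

sparrow: (14/96) × (2/14) × (3/14) × (3/14) × (4/14) × (9/14) ≈ 0.000175708
finch: (49/96) × (5/49) × (36/49) × (39/49) × (44/49) × (22/49) ≈ 0.0122788
warbler: (33/96) × (21/33) × (5/33) × (21/33) × (6/33) × (2/33) ≈ 0.000232414
P(finch | x) = 0.0122788 / 0.012686922 ≈ 0.968

0.968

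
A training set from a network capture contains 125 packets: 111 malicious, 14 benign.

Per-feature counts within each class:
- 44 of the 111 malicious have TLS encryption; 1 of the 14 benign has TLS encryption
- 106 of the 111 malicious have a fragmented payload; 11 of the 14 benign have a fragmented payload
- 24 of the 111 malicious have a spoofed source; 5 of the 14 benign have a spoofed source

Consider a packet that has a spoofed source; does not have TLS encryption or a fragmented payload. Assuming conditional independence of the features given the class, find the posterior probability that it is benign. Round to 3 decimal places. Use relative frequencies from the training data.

0.604

malicious: (111/125) × (67/111) × (5/111) × (24/111) ≈ 0.00522036
benign: (14/125) × (13/14) × (3/14) × (5/14) ≈ 0.00795918
P(benign | x) = 0.00795918 / 0.01317954 ≈ 0.604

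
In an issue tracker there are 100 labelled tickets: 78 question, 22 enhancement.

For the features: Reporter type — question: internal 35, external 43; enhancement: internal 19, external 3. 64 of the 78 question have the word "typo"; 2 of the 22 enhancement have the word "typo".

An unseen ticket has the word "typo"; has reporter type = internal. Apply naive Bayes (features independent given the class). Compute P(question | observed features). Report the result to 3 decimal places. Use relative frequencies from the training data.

question: (78/100) × (35/78) × (64/78) ≈ 0.287179
enhancement: (22/100) × (19/22) × (2/22) ≈ 0.0172727
P(question | x) = 0.287179 / 0.3044517 ≈ 0.943

0.943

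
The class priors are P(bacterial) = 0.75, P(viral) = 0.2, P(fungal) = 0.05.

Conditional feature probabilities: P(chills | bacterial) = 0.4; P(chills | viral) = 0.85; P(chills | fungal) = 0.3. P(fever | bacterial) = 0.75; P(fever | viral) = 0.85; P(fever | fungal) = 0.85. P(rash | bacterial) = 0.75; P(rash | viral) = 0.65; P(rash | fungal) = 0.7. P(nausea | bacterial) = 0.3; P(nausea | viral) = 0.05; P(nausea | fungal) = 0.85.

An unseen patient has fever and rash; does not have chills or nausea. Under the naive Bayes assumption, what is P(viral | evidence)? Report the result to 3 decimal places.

bacterial: 0.75 × (1−0.4) × 0.75 × 0.75 × (1−0.3) = 0.1771875
viral: 0.2 × (1−0.85) × 0.85 × 0.65 × (1−0.05) = 0.01574625
fungal: 0.05 × (1−0.3) × 0.85 × 0.7 × (1−0.85) = 0.00312375
P(viral | x) = 0.01574625 / 0.1960575 ≈ 0.080

0.080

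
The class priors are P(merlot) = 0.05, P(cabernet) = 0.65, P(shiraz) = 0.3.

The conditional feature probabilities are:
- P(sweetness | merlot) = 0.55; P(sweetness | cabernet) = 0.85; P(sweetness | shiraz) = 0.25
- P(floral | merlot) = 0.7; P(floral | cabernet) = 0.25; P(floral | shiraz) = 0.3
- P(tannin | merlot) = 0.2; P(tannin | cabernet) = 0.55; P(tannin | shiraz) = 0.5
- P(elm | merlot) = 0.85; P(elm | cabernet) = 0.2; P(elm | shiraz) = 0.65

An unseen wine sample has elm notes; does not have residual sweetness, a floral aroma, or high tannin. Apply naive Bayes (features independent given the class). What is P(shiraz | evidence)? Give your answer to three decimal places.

merlot: 0.05 × (1−0.55) × (1−0.7) × (1−0.2) × 0.85 = 0.00459
cabernet: 0.65 × (1−0.85) × (1−0.25) × (1−0.55) × 0.2 = 0.00658125
shiraz: 0.3 × (1−0.25) × (1−0.3) × (1−0.5) × 0.65 = 0.0511875
P(shiraz | x) = 0.0511875 / 0.06235875 ≈ 0.821

0.821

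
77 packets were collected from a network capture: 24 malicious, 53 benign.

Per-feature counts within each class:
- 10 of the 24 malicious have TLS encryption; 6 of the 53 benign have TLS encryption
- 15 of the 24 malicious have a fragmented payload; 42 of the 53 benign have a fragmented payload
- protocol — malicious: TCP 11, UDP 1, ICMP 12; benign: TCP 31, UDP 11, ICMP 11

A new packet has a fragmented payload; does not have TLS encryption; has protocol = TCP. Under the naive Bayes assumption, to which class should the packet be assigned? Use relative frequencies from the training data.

benign

malicious: (24/77) × (14/24) × (15/24) × (11/24) ≈ 0.0520833
benign: (53/77) × (47/53) × (42/53) × (31/53) ≈ 0.282922
Highest score → benign.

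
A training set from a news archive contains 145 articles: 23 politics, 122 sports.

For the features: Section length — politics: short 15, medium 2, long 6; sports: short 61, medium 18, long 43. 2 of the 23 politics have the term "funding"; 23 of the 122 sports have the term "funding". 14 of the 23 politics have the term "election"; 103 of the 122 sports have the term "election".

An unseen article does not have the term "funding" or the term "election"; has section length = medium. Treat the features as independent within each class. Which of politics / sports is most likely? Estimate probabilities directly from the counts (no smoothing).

politics: (23/145) × (2/23) × (21/23) × (9/23) ≈ 0.00492797
sports: (122/145) × (18/122) × (99/122) × (19/122) ≈ 0.0156882
Highest score → sports.

sports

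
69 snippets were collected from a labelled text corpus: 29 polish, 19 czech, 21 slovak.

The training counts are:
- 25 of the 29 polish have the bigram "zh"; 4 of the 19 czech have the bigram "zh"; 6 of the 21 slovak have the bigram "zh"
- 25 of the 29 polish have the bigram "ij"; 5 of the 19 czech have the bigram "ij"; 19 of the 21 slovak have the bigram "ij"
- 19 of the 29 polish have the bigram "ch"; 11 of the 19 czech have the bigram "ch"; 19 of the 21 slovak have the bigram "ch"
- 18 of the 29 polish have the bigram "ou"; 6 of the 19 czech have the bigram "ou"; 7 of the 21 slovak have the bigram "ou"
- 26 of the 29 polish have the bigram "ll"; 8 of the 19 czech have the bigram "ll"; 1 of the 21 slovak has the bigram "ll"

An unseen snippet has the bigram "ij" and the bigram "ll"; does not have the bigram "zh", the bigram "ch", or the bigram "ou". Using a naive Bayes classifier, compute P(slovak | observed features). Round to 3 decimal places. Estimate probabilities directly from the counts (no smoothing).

polish: (29/69) × (4/29) × (25/29) × (10/29) × (11/29) × (26/29) ≈ 0.00586037
czech: (19/69) × (15/19) × (5/19) × (8/19) × (13/19) × (8/19) ≈ 0.00693939
slovak: (21/69) × (15/21) × (19/21) × (2/21) × (14/21) × (1/21) ≈ 0.000594671
P(slovak | x) = 0.000594671 / 0.013394431 ≈ 0.044

0.044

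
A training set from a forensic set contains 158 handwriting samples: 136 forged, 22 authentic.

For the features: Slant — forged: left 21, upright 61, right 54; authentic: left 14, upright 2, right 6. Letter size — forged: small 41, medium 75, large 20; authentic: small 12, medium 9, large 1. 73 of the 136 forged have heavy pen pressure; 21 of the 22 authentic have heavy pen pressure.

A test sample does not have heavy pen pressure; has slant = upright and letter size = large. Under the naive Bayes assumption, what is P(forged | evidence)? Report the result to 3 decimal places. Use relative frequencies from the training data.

0.999

forged: (136/158) × (61/136) × (20/136) × (63/136) ≈ 0.0263006
authentic: (22/158) × (2/22) × (1/22) × (1/22) ≈ 0.0000261534
P(forged | x) = 0.0263006 / 0.0263267534 ≈ 0.999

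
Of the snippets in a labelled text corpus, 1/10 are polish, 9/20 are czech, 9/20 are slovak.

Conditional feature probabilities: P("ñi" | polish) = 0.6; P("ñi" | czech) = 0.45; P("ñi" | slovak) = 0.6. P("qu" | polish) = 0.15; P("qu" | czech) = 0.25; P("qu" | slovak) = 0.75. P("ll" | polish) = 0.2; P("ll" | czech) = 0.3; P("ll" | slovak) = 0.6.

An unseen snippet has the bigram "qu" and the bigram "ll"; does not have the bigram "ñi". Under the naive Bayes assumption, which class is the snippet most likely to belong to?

slovak

polish: 0.1 × (1−0.6) × 0.15 × 0.2 = 0.0012
czech: 0.45 × (1−0.45) × 0.25 × 0.3 = 0.0185625
slovak: 0.45 × (1−0.6) × 0.75 × 0.6 = 0.081
Highest score → slovak.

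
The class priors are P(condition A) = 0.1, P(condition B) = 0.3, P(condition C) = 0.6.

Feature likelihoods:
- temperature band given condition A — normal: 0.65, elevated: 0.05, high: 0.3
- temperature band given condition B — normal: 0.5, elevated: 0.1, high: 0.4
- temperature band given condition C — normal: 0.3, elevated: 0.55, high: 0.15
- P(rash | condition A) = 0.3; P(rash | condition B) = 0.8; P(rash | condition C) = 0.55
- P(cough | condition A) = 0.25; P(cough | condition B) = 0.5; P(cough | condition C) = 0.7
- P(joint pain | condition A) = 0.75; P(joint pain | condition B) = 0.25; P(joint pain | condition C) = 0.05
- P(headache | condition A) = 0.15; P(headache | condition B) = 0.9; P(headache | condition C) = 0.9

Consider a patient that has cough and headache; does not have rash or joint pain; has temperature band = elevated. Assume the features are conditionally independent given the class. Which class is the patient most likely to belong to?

condition A: 0.1 × 0.05 × (1−0.3) × 0.25 × (1−0.75) × 0.15 = 0.0000328125
condition B: 0.3 × 0.1 × (1−0.8) × 0.5 × (1−0.25) × 0.9 = 0.002025
condition C: 0.6 × 0.55 × (1−0.55) × 0.7 × (1−0.05) × 0.9 = 0.08887725
Highest score → condition C.

condition C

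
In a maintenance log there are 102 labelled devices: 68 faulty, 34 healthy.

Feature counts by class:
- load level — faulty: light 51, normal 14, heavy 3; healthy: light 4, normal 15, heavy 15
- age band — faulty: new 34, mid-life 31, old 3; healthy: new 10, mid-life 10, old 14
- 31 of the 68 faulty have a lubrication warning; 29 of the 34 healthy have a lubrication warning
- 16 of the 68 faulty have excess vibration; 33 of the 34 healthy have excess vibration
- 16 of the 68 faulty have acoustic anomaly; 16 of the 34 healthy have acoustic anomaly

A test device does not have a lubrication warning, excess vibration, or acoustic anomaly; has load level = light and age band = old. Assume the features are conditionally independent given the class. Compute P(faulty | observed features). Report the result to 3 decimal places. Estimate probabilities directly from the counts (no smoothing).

0.995

faulty: (68/102) × (51/68) × (3/68) × (37/68) × (52/68) × (52/68) ≈ 0.00701882
healthy: (34/102) × (4/34) × (14/34) × (5/34) × (1/34) × (18/34) ≈ 0.0000369756
P(faulty | x) = 0.00701882 / 0.0070557956 ≈ 0.995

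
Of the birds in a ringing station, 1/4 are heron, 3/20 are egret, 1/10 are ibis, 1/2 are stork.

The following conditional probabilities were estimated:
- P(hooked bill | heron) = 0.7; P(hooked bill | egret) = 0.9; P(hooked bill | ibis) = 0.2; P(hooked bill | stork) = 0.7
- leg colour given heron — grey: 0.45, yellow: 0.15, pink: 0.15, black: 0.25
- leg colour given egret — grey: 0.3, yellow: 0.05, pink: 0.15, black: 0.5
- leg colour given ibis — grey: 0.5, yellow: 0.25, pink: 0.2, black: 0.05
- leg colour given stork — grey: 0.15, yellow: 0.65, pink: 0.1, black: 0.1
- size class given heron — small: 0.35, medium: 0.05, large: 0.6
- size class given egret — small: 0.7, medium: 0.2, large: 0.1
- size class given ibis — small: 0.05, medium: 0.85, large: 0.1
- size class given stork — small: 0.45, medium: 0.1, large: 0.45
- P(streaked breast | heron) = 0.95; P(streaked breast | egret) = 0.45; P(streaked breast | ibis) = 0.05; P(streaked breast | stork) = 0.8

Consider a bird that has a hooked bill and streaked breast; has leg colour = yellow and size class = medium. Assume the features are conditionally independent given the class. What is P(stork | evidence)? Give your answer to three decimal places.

0.898

heron: 0.25 × 0.7 × 0.15 × 0.05 × 0.95 = 0.001246875
egret: 0.15 × 0.9 × 0.05 × 0.2 × 0.45 = 0.0006075
ibis: 0.1 × 0.2 × 0.25 × 0.85 × 0.05 = 0.0002125
stork: 0.5 × 0.7 × 0.65 × 0.1 × 0.8 = 0.0182
P(stork | x) = 0.0182 / 0.020266875 ≈ 0.898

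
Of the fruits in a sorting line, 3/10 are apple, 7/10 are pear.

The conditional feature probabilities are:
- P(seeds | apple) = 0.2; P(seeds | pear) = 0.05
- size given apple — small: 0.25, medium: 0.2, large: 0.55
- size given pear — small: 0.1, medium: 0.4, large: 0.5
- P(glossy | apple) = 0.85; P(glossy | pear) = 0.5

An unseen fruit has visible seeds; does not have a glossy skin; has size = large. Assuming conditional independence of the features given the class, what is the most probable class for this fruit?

apple: 0.3 × 0.2 × 0.55 × (1−0.85) = 0.00495
pear: 0.7 × 0.05 × 0.5 × (1−0.5) = 0.00875
Highest score → pear.

pear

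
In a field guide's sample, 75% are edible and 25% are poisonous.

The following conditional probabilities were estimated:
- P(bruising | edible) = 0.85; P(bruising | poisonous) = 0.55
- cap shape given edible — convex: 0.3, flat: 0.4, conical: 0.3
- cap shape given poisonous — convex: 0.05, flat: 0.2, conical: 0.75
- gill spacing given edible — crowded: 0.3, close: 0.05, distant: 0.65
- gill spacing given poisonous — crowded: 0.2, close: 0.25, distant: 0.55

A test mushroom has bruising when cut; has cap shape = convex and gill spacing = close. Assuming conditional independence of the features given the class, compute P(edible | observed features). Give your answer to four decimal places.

0.8476

edible: 0.75 × 0.85 × 0.3 × 0.05 = 0.0095625
poisonous: 0.25 × 0.55 × 0.05 × 0.25 = 0.00171875
P(edible | x) = 0.0095625 / 0.01128125 ≈ 0.8476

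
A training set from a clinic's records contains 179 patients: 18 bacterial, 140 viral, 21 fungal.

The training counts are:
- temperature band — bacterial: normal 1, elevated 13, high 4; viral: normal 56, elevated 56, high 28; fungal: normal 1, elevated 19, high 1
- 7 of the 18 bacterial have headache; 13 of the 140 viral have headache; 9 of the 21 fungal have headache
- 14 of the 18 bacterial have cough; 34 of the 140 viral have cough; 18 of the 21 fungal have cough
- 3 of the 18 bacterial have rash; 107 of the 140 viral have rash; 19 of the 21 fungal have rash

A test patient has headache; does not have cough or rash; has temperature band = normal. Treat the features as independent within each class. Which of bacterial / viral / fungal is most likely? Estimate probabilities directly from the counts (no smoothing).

bacterial: (18/179) × (1/18) × (7/18) × (4/18) × (15/18) ≈ 0.000402327
viral: (140/179) × (56/140) × (13/140) × (106/140) × (33/140) ≈ 0.00518459
fungal: (21/179) × (1/21) × (9/21) × (3/21) × (2/21) ≈ 0.0000325749
Highest score → viral.

viral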